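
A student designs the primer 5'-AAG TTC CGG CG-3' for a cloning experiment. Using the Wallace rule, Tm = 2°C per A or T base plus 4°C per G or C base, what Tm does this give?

Base counts: G=4, C=3, A=2, T=2
So N_AT = 4 and N_GC = 7.
Tm = 2(4) + 4(7) = 8 + 28 = 36°C

36°C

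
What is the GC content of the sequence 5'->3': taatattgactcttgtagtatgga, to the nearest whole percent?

Base counts: T=10, G=5, A=7, C=2
G+C = 5 + 2 = 7 out of 24 bases
%GC = 7/24 × 100 = 29.17% ≈ 29%

29%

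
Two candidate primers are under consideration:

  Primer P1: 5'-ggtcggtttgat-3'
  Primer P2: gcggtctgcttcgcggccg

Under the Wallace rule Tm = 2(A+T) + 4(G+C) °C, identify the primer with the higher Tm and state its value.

Primer P1: A+T=6, G+C=6 → Tm = 2(6)+4(6) = 36°C
Primer P2: A+T=4, G+C=15 → Tm = 2(4)+4(15) = 68°C
36°C vs 68°C → primer P2 is higher.

Primer P2, 68°C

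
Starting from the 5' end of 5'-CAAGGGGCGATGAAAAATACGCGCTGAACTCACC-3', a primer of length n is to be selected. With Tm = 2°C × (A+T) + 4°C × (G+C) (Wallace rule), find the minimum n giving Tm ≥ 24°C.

n = 7

First 6 bases: CAAGGG → Tm = 20°C (< 24°C)
First 7 bases: CAAGGGG → Tm = 24°C (≥ 24°C)
Since every base adds ≥2°C, Tm only increases with n, so the threshold is first crossed at n = 7.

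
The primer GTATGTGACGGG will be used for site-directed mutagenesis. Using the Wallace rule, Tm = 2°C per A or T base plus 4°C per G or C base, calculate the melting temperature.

38°C

Scanning the sequence gives A=2, C=1, G=6, T=3.
A+T = 5, G+C = 7
Tm = 2×5 + 4×7 = 38°C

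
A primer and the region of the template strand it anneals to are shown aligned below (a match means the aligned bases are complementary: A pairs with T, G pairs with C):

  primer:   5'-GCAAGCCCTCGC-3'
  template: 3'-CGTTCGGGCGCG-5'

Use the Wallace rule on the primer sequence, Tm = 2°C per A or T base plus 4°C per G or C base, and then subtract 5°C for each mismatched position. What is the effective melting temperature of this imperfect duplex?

Primer base counts: A=2, T=1, G=3, C=6 → A+T=3, G+C=9
Perfect-match Tm = 2(3) + 4(9) = 6 + 36 = 42°C
Mismatches (positions where the bases are not complementary): 1 (at position 9)
Effective Tm = 42 − 1×5 = 42 − 5 = 37°C

37°C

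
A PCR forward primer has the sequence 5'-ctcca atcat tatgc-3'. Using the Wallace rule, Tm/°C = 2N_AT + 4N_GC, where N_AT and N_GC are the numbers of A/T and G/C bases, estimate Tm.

Scanning the sequence gives G=1, T=5, C=5, A=4.
AT pairs contribute 9, GC pairs contribute 6.
Tm = 2×9 + 4×6 = 42°C

42°C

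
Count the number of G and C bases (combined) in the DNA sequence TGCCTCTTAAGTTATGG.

7

Scanning the sequence gives T=7, A=3, C=3, G=4.
Total G or C: 4 + 3 = 7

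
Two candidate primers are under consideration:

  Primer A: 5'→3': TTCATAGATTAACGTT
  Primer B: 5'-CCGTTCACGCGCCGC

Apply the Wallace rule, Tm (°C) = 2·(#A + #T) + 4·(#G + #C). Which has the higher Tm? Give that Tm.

Primer B, 54°C

Primer A: A+T=12, G+C=4 → Tm = 2(12)+4(4) = 40°C
Primer B: A+T=3, G+C=12 → Tm = 2(3)+4(12) = 54°C
40°C vs 54°C → primer B is higher.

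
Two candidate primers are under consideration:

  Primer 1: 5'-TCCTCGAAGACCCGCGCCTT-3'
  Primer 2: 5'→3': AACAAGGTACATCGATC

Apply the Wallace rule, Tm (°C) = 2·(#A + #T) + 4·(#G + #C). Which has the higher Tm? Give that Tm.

Primer 1, 66°C

Primer 1: A+T=7, G+C=13 → Tm = 2(7)+4(13) = 66°C
Primer 2: A+T=10, G+C=7 → Tm = 2(10)+4(7) = 48°C
66°C vs 48°C → primer 1 is higher.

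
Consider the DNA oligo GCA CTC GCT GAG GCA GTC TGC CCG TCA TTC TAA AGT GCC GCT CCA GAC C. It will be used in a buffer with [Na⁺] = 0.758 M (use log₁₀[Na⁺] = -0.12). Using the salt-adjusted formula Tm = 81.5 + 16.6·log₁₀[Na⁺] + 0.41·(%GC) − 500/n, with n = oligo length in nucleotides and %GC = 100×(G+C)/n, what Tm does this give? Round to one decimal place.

Length n = 49. Counting bases: G=12, T=10, A=9, C=18
G+C = 30, so %GC = 30/49 × 100 = 61.224%
Salt term: 16.6 × (-0.12) = -1.992
GC term: 0.41 × 61.224 = 25.102; length term: −500/49 = −10.204
Tm = 81.5 + (-1.992) + 25.102 − 10.204 = 94.406 → 94.4°C

94.4°C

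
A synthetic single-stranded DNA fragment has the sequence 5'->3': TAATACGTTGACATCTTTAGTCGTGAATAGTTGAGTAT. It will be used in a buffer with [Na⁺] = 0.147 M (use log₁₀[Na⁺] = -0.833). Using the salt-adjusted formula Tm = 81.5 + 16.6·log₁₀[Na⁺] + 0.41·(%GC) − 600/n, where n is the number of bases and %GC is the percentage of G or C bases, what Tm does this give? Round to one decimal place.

64.8°C

Length n = 38. Counting bases: A=11, C=4, T=15, G=8
G+C = 12, so %GC = 12/38 × 100 = 31.579%
Salt term: 16.6 × (-0.833) = -13.828
GC term: 0.41 × 31.579 = 12.947; length term: −600/38 = −15.789
Tm = 81.5 + (-13.828) + 12.947 − 15.789 = 64.83 → 64.8°C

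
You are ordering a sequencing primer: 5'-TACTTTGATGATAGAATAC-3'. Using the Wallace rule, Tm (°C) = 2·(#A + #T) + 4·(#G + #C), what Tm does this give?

48°C

Scanning the sequence gives C=2, G=3, T=7, A=7.
A+T = 14, G+C = 5
Tm = 2×14 + 4×5 = 48°C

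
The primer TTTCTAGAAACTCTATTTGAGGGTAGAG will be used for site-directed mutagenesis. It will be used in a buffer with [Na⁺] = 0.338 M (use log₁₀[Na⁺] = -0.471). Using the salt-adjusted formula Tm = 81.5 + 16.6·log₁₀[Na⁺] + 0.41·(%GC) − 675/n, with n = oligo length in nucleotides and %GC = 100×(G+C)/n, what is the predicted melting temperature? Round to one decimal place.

64.2°C

Length n = 28. A=8, G=7, C=3, T=10
G+C = 10, so %GC = 10/28 × 100 = 35.714%
Salt term: 16.6 × (-0.471) = -7.819
GC term: 0.41 × 35.714 = 14.643; length term: −675/28 = −24.107
Tm = 81.5 + (-7.819) + 14.643 − 24.107 = 64.217 → 64.2°C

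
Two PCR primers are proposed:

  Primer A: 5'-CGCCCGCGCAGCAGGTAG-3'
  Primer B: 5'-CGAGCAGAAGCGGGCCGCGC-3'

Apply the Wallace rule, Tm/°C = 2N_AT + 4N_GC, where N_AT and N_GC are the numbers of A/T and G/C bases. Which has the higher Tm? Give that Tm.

Primer B, 72°C

Primer A: A+T=4, G+C=14 → Tm = 2(4)+4(14) = 64°C
Primer B: A+T=4, G+C=16 → Tm = 2(4)+4(16) = 72°C
64°C vs 72°C → primer B is higher.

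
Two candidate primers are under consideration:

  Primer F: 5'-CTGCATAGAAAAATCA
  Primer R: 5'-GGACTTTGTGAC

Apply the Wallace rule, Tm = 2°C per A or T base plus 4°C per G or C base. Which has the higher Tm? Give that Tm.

Primer F: A+T=11, G+C=5 → Tm = 2(11)+4(5) = 42°C
Primer R: A+T=6, G+C=6 → Tm = 2(6)+4(6) = 36°C
42°C vs 36°C → primer F is higher.

Primer F, 42°C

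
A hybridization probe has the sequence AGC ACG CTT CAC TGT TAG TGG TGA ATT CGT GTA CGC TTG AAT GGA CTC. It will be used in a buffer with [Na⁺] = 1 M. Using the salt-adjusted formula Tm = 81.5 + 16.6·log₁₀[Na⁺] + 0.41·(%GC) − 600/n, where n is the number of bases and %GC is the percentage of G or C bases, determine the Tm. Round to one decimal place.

Length n = 48. Counting bases: A=10, C=10, G=13, T=15
G+C = 23, so %GC = 23/48 × 100 = 47.917%
Salt term: 16.6 × (0) = 0
GC term: 0.41 × 47.917 = 19.646; length term: −600/48 = −12.5
Tm = 81.5 + (0) + 19.646 − 12.5 = 88.646 → 88.6°C

88.6°C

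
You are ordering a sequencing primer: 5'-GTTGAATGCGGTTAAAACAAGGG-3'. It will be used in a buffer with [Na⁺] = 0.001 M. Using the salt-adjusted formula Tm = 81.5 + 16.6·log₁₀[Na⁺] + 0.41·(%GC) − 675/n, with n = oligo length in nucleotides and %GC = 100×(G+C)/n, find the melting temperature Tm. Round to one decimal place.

20.2°C

Length n = 23. G=8, C=2, A=8, T=5
G+C = 10, so %GC = 10/23 × 100 = 43.478%
Salt term: 16.6 × (-3) = -49.8
GC term: 0.41 × 43.478 = 17.826; length term: −675/23 = −29.348
Tm = 81.5 + (-49.8) + 17.826 − 29.348 = 20.178 → 20.2°C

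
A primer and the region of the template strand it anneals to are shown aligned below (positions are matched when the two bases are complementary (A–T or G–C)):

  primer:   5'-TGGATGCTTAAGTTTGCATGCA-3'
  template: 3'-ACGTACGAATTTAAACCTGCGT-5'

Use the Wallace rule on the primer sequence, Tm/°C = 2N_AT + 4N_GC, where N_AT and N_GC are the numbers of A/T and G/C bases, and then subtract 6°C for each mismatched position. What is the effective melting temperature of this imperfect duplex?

Primer base counts: A=5, T=8, G=6, C=3 → A+T=13, G+C=9
Perfect-match Tm = 2(13) + 4(9) = 26 + 36 = 62°C
Mismatches (positions where the bases are not complementary): 4 (at positions 3, 12, 17, 19)
Effective Tm = 62 − 4×6 = 62 − 24 = 38°C

38°C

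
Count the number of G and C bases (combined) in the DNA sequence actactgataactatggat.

6

C=3, A=7, T=6, G=3
Total G or C: 3 + 3 = 6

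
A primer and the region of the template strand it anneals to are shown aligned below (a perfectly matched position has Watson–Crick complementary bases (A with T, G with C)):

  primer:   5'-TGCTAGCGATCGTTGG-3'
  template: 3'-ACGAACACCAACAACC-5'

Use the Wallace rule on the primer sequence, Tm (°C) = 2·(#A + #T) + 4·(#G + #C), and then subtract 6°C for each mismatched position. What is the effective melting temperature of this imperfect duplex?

26°C

Primer base counts: A=2, T=5, G=6, C=3 → A+T=7, G+C=9
Perfect-match Tm = 2(7) + 4(9) = 14 + 36 = 50°C
Mismatches (positions where the bases are not complementary): 4 (at positions 5, 7, 9, 11)
Effective Tm = 50 − 4×6 = 50 − 24 = 26°C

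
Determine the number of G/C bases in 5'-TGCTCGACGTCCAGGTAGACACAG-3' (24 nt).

Counting bases: G=7, A=6, C=7, T=4
Total G or C: 7 + 7 = 14

14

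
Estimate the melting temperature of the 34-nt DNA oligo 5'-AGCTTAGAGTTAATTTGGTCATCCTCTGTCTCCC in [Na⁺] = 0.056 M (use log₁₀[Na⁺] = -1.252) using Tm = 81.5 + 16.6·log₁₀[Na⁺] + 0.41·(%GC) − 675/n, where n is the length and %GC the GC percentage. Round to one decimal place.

59.0°C

Length n = 34. Scanning the sequence gives C=9, A=6, T=13, G=6.
G+C = 15, so %GC = 15/34 × 100 = 44.118%
Salt term: 16.6 × (-1.252) = -20.783
GC term: 0.41 × 44.118 = 18.088; length term: −675/34 = −19.853
Tm = 81.5 + (-20.783) + 18.088 − 19.853 = 58.952 → 59.0°C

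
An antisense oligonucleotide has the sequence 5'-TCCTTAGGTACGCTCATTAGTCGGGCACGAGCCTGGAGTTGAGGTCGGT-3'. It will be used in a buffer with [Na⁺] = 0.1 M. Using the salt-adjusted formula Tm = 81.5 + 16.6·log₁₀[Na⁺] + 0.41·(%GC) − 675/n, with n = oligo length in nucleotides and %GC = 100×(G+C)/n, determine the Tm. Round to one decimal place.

Length n = 49. A=8, G=17, T=13, C=11
G+C = 28, so %GC = 28/49 × 100 = 57.143%
Salt term: 16.6 × (-1) = -16.6
GC term: 0.41 × 57.143 = 23.429; length term: −675/49 = −13.776
Tm = 81.5 + (-16.6) + 23.429 − 13.776 = 74.553 → 74.6°C

74.6°C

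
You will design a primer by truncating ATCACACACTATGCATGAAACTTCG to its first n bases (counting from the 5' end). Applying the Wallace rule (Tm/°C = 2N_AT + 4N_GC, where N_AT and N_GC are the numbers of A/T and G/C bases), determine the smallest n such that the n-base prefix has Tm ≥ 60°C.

First 21 bases: ATCACACACTATGCATGAAAC → Tm = 58°C (< 60°C)
First 22 bases: ATCACACACTATGCATGAAACT → Tm = 60°C (≥ 60°C)
Each additional base adds 2°C (A/T) or 4°C (G/C), so Tm is non-decreasing in n; n = 22 is the first length to reach 60°C.

n = 22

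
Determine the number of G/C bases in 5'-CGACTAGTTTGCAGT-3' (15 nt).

Scanning the sequence gives G=4, A=3, T=5, C=3.
Total G or C: 4 + 3 = 7

7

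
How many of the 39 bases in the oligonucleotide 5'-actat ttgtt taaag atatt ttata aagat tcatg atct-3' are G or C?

Counting bases: A=14, G=4, C=3, T=18
Total G or C: 4 + 3 = 7

7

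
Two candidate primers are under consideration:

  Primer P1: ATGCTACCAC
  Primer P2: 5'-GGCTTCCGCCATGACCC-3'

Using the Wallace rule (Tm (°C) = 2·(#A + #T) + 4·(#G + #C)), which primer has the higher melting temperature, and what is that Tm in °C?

Primer P1: A+T=5, G+C=5 → Tm = 2(5)+4(5) = 30°C
Primer P2: A+T=5, G+C=12 → Tm = 2(5)+4(12) = 58°C
30°C vs 58°C → primer P2 is higher.

Primer P2, 58°C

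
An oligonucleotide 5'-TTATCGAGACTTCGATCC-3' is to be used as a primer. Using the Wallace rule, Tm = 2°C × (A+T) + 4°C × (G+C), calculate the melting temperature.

Scanning the sequence gives G=3, C=5, A=4, T=6.
A+T = 10, G+C = 8
Tm = 2(10) + 4(8) = 20 + 32 = 52°C

52°C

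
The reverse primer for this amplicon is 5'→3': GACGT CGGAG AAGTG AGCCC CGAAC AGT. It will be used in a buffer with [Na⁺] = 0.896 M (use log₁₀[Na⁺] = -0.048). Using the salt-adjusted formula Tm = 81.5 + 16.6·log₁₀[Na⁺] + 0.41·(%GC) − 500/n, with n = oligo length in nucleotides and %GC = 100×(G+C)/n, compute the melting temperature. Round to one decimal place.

87.7°C

Length n = 28. Counting bases: G=10, C=7, A=8, T=3
G+C = 17, so %GC = 17/28 × 100 = 60.714%
Salt term: 16.6 × (-0.048) = -0.797
GC term: 0.41 × 60.714 = 24.893; length term: −500/28 = −17.857
Tm = 81.5 + (-0.797) + 24.893 − 17.857 = 87.739 → 87.7°C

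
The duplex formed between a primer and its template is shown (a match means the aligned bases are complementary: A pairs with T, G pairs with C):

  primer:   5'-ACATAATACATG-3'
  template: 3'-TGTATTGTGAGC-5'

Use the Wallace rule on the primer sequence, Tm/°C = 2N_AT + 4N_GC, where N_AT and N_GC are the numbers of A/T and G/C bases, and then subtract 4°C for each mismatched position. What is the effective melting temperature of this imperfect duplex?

Primer base counts: A=6, T=3, G=1, C=2 → A+T=9, G+C=3
Perfect-match Tm = 2(9) + 4(3) = 18 + 12 = 30°C
Mismatches (positions where the bases are not complementary): 3 (at positions 7, 10, 11)
Effective Tm = 30 − 3×4 = 30 − 12 = 18°C

18°C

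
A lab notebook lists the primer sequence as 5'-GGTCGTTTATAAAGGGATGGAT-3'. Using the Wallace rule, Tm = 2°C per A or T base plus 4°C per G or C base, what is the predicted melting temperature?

Scanning the sequence gives T=7, C=1, G=8, A=6.
AT pairs contribute 13, GC pairs contribute 9.
Tm = 4·9 + 2·13 = 36 + 26 = 62°C

62°C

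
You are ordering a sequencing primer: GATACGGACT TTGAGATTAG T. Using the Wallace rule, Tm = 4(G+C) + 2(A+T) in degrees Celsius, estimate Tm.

A=6, T=7, G=6, C=2
AT pairs contribute 13, GC pairs contribute 8.
Tm = 2(13) + 4(8) = 26 + 32 = 58°C

58°C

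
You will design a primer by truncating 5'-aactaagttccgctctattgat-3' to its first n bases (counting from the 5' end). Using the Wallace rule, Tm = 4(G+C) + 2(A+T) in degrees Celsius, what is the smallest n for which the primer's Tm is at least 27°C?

n = 11

First 10 bases: AACTAAGTTC → Tm = 26°C (< 27°C)
First 11 bases: AACTAAGTTCC → Tm = 30°C (≥ 27°C)
Each additional base adds 2°C (A/T) or 4°C (G/C), so Tm is non-decreasing in n; n = 11 is the first length to reach 27°C.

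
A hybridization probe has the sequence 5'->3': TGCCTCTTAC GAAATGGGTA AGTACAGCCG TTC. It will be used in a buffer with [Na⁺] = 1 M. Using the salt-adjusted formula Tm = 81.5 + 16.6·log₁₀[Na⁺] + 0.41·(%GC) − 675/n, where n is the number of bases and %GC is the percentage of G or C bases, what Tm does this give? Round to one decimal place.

80.9°C

Length n = 33. Scanning the sequence gives A=8, C=8, T=9, G=8.
G+C = 16, so %GC = 16/33 × 100 = 48.485%
Salt term: 16.6 × (0) = 0
GC term: 0.41 × 48.485 = 19.879; length term: −675/33 = −20.455
Tm = 81.5 + (0) + 19.879 − 20.455 = 80.924 → 80.9°C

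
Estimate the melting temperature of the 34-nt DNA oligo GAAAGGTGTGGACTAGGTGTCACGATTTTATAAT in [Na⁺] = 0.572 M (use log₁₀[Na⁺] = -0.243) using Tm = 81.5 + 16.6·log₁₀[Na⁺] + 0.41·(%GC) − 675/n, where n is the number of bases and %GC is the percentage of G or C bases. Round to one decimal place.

73.3°C

Length n = 34. Scanning the sequence gives C=3, G=10, A=10, T=11.
G+C = 13, so %GC = 13/34 × 100 = 38.235%
Salt term: 16.6 × (-0.243) = -4.034
GC term: 0.41 × 38.235 = 15.676; length term: −675/34 = −19.853
Tm = 81.5 + (-4.034) + 15.676 − 19.853 = 73.289 → 73.3°C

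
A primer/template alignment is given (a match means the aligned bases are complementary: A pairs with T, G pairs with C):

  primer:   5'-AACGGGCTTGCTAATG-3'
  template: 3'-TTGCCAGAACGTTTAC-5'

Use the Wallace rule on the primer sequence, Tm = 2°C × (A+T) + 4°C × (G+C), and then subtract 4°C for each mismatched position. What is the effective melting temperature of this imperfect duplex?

40°C

Primer base counts: A=4, T=4, G=5, C=3 → A+T=8, G+C=8
Perfect-match Tm = 2(8) + 4(8) = 16 + 32 = 48°C
Mismatches (positions where the bases are not complementary): 2 (at positions 6, 12)
Effective Tm = 48 − 2×4 = 48 − 8 = 40°C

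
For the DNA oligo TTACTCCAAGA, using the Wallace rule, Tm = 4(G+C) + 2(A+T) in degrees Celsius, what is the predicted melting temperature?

Counting bases: C=3, G=1, A=4, T=3
A+T = 7, G+C = 4
Tm = 2(7) + 4(4) = 14 + 16 = 30°C

30°C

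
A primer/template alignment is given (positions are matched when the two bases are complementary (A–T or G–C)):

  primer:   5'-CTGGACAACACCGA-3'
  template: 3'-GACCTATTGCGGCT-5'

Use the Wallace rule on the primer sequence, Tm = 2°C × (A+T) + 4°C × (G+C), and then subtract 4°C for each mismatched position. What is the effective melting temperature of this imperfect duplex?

36°C

Primer base counts: A=5, T=1, G=3, C=5 → A+T=6, G+C=8
Perfect-match Tm = 2(6) + 4(8) = 12 + 32 = 44°C
Mismatches (positions where the bases are not complementary): 2 (at positions 6, 10)
Effective Tm = 44 − 2×4 = 44 − 8 = 36°C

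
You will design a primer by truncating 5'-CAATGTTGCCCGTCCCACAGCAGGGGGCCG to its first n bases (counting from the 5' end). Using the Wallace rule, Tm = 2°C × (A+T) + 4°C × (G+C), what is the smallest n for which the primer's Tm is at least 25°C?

n = 9

First 8 bases: CAATGTTG → Tm = 22°C (< 25°C)
First 9 bases: CAATGTTGC → Tm = 26°C (≥ 25°C)
Since every base adds ≥2°C, Tm only increases with n, so the threshold is first crossed at n = 9.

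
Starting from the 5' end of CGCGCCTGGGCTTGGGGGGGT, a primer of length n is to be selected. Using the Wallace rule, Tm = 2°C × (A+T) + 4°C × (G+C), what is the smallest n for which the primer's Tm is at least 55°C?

n = 16

First 15 bases: CGCGCCTGGGCTTGG → Tm = 54°C (< 55°C)
First 16 bases: CGCGCCTGGGCTTGGG → Tm = 58°C (≥ 55°C)
Since every base adds ≥2°C, Tm only increases with n, so the threshold is first crossed at n = 16.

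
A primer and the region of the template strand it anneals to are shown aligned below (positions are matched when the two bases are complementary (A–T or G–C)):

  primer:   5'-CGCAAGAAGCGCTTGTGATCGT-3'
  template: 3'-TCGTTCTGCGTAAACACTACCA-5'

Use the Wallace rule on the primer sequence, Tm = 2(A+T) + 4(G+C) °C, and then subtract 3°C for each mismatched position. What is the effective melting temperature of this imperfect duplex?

Primer base counts: A=5, T=5, G=7, C=5 → A+T=10, G+C=12
Perfect-match Tm = 2(10) + 4(12) = 20 + 48 = 68°C
Mismatches (positions where the bases are not complementary): 5 (at positions 1, 8, 11, 12, 20)
Effective Tm = 68 − 5×3 = 68 − 15 = 53°C

53°C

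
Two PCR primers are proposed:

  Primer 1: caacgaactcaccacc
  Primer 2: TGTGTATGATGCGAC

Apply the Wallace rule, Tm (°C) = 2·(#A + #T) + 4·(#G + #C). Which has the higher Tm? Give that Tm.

Primer 1, 50°C

Primer 1: A+T=7, G+C=9 → Tm = 2(7)+4(9) = 50°C
Primer 2: A+T=8, G+C=7 → Tm = 2(8)+4(7) = 44°C
50°C vs 44°C → primer 1 is higher.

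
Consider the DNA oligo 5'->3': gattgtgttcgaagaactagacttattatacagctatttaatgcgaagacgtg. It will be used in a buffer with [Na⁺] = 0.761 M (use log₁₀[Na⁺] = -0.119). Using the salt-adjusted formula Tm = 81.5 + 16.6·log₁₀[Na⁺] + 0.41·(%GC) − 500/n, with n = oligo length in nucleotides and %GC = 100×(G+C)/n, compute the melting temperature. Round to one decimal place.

84.8°C

Length n = 53. Scanning the sequence gives T=17, C=7, G=12, A=17.
G+C = 19, so %GC = 19/53 × 100 = 35.849%
Salt term: 16.6 × (-0.119) = -1.975
GC term: 0.41 × 35.849 = 14.698; length term: −500/53 = −9.434
Tm = 81.5 + (-1.975) + 14.698 − 9.434 = 84.789 → 84.8°C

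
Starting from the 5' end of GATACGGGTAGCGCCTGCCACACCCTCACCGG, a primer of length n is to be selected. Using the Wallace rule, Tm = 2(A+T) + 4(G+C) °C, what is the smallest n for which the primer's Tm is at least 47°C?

n = 15

First 14 bases: GATACGGGTAGCGC → Tm = 46°C (< 47°C)
First 15 bases: GATACGGGTAGCGCC → Tm = 50°C (≥ 47°C)
Since every base adds ≥2°C, Tm only increases with n, so the threshold is first crossed at n = 15.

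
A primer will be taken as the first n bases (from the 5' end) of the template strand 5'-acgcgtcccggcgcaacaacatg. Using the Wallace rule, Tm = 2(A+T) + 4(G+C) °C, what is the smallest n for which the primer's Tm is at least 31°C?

n = 9

First 8 bases: ACGCGTCC → Tm = 28°C (< 31°C)
First 9 bases: ACGCGTCCC → Tm = 32°C (≥ 31°C)
Each additional base adds 2°C (A/T) or 4°C (G/C), so Tm is non-decreasing in n; n = 9 is the first length to reach 31°C.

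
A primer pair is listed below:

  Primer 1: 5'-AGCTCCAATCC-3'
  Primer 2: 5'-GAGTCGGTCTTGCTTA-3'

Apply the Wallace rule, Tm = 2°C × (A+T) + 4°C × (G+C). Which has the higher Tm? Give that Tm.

Primer 1: A+T=5, G+C=6 → Tm = 2(5)+4(6) = 34°C
Primer 2: A+T=8, G+C=8 → Tm = 2(8)+4(8) = 48°C
34°C vs 48°C → primer 2 is higher.

Primer 2, 48°C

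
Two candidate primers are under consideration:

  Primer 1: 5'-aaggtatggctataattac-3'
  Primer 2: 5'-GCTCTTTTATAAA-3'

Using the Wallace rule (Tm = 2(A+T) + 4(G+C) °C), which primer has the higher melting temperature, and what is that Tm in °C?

Primer 1, 50°C

Primer 1: A+T=13, G+C=6 → Tm = 2(13)+4(6) = 50°C
Primer 2: A+T=10, G+C=3 → Tm = 2(10)+4(3) = 32°C
50°C vs 32°C → primer 1 is higher.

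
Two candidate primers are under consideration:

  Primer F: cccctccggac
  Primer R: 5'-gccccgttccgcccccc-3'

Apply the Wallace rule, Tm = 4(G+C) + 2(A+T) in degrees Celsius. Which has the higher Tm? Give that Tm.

Primer F: A+T=2, G+C=9 → Tm = 2(2)+4(9) = 40°C
Primer R: A+T=2, G+C=15 → Tm = 2(2)+4(15) = 64°C
40°C vs 64°C → primer R is higher.

Primer R, 64°C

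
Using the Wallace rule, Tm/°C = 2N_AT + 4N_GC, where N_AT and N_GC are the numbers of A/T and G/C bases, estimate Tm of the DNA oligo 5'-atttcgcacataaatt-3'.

Base counts: C=3, T=6, G=1, A=6
AT pairs contribute 12, GC pairs contribute 4.
Tm = 2(12) + 4(4) = 24 + 16 = 40°C

40°C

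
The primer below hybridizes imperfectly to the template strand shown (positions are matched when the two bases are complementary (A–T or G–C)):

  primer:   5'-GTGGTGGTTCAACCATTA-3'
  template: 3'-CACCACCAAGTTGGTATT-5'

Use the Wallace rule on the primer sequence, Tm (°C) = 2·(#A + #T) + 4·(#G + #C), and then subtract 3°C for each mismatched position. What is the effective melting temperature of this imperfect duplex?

49°C

Primer base counts: A=4, T=6, G=5, C=3 → A+T=10, G+C=8
Perfect-match Tm = 2(10) + 4(8) = 20 + 32 = 52°C
Mismatches (positions where the bases are not complementary): 1 (at position 17)
Effective Tm = 52 − 1×3 = 52 − 3 = 49°C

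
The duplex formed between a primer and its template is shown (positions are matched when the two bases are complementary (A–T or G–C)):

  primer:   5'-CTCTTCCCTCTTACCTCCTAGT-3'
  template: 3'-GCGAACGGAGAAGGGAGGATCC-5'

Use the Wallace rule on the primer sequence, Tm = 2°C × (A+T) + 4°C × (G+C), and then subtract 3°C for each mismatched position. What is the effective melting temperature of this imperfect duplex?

54°C

Primer base counts: A=2, T=9, G=1, C=10 → A+T=11, G+C=11
Perfect-match Tm = 2(11) + 4(11) = 22 + 44 = 66°C
Mismatches (positions where the bases are not complementary): 4 (at positions 2, 6, 13, 22)
Effective Tm = 66 − 4×3 = 66 − 12 = 54°C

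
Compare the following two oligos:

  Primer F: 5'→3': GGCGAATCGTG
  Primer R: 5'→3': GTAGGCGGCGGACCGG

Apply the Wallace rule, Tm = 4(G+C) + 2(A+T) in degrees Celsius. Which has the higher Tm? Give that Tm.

Primer F: A+T=4, G+C=7 → Tm = 2(4)+4(7) = 36°C
Primer R: A+T=3, G+C=13 → Tm = 2(3)+4(13) = 58°C
36°C vs 58°C → primer R is higher.

Primer R, 58°C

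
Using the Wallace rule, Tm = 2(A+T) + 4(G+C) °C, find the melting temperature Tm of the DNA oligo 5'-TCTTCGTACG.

Base counts: G=2, T=4, C=3, A=1
AT pairs contribute 5, GC pairs contribute 5.
Tm = 2×5 + 4×5 = 30°C

30°C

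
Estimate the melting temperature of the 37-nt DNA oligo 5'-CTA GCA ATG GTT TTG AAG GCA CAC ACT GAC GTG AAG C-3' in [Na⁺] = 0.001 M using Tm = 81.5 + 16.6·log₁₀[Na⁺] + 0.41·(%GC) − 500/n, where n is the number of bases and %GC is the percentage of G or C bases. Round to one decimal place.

Length n = 37. Scanning the sequence gives A=11, T=8, C=8, G=10.
G+C = 18, so %GC = 18/37 × 100 = 48.649%
Salt term: 16.6 × (-3) = -49.8
GC term: 0.41 × 48.649 = 19.946; length term: −500/37 = −13.514
Tm = 81.5 + (-49.8) + 19.946 − 13.514 = 38.132 → 38.1°C

38.1°C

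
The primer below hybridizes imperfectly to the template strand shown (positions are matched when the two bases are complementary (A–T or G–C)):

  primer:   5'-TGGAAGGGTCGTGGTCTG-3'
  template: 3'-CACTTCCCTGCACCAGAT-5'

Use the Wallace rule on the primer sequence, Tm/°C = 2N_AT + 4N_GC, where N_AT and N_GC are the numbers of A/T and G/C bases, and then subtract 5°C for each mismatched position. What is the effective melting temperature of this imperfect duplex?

38°C

Primer base counts: A=2, T=5, G=9, C=2 → A+T=7, G+C=11
Perfect-match Tm = 2(7) + 4(11) = 14 + 44 = 58°C
Mismatches (positions where the bases are not complementary): 4 (at positions 1, 2, 9, 18)
Effective Tm = 58 − 4×5 = 58 − 20 = 38°C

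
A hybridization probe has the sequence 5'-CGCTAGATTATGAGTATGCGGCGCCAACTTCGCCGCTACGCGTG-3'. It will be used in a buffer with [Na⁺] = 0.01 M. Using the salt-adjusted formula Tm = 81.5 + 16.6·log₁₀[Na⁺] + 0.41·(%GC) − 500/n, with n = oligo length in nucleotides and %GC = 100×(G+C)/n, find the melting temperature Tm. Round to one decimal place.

Length n = 44. Scanning the sequence gives C=13, G=13, T=10, A=8.
G+C = 26, so %GC = 26/44 × 100 = 59.091%
Salt term: 16.6 × (-2) = -33.2
GC term: 0.41 × 59.091 = 24.227; length term: −500/44 = −11.364
Tm = 81.5 + (-33.2) + 24.227 − 11.364 = 61.163 → 61.2°C

61.2°C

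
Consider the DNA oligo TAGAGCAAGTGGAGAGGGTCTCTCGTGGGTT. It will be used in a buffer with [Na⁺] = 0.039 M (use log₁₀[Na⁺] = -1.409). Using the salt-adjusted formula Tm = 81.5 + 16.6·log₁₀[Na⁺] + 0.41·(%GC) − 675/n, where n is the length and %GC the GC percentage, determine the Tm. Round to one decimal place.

58.8°C

Length n = 31. C=4, T=8, A=6, G=13
G+C = 17, so %GC = 17/31 × 100 = 54.839%
Salt term: 16.6 × (-1.409) = -23.389
GC term: 0.41 × 54.839 = 22.484; length term: −675/31 = −21.774
Tm = 81.5 + (-23.389) + 22.484 − 21.774 = 58.821 → 58.8°C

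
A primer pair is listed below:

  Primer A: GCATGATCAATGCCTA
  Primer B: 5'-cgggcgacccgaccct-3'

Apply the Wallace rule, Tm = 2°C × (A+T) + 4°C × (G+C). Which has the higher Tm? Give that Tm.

Primer A: A+T=9, G+C=7 → Tm = 2(9)+4(7) = 46°C
Primer B: A+T=3, G+C=13 → Tm = 2(3)+4(13) = 58°C
46°C vs 58°C → primer B is higher.

Primer B, 58°C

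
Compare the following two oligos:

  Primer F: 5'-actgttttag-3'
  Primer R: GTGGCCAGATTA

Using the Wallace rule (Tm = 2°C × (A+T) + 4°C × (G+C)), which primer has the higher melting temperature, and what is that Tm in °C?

Primer F: A+T=7, G+C=3 → Tm = 2(7)+4(3) = 26°C
Primer R: A+T=6, G+C=6 → Tm = 2(6)+4(6) = 36°C
26°C vs 36°C → primer R is higher.

Primer R, 36°C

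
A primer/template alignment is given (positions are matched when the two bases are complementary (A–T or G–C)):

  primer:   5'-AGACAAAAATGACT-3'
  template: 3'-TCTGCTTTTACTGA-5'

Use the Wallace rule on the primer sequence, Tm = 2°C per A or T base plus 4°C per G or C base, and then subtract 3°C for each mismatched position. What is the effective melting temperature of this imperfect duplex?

Primer base counts: A=8, T=2, G=2, C=2 → A+T=10, G+C=4
Perfect-match Tm = 2(10) + 4(4) = 20 + 16 = 36°C
Mismatches (positions where the bases are not complementary): 1 (at position 5)
Effective Tm = 36 − 1×3 = 36 − 3 = 33°C

33°C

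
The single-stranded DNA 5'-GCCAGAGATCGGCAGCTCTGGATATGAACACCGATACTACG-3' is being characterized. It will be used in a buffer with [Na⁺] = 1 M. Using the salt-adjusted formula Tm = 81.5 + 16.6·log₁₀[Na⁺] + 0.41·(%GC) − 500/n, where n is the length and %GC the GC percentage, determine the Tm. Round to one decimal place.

91.3°C

Length n = 41. Counting bases: C=11, A=12, G=11, T=7
G+C = 22, so %GC = 22/41 × 100 = 53.659%
Salt term: 16.6 × (0) = 0
GC term: 0.41 × 53.659 = 22; length term: −500/41 = −12.195
Tm = 81.5 + (0) + 22 − 12.195 = 91.305 → 91.3°C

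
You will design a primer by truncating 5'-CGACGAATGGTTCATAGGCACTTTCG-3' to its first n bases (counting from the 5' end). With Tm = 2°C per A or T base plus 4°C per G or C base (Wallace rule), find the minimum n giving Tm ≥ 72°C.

First 24 bases: CGACGAATGGTTCATAGGCACTTT → Tm = 70°C (< 72°C)
First 25 bases: CGACGAATGGTTCATAGGCACTTTC → Tm = 74°C (≥ 72°C)
Each additional base adds 2°C (A/T) or 4°C (G/C), so Tm is non-decreasing in n; n = 25 is the first length to reach 72°C.

n = 25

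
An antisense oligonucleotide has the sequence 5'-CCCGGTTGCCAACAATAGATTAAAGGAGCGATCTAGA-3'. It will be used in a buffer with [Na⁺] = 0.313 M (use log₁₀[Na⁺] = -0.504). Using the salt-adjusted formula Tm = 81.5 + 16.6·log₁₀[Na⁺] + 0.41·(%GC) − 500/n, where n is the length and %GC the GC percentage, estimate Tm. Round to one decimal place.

78.5°C

Length n = 37. Scanning the sequence gives G=9, T=7, A=13, C=8.
G+C = 17, so %GC = 17/37 × 100 = 45.946%
Salt term: 16.6 × (-0.504) = -8.366
GC term: 0.41 × 45.946 = 18.838; length term: −500/37 = −13.514
Tm = 81.5 + (-8.366) + 18.838 − 13.514 = 78.458 → 78.5°C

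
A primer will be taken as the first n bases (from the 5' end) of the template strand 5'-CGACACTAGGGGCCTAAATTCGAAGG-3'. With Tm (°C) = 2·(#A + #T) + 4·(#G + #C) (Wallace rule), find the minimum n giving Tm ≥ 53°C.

First 16 bases: CGACACTAGGGGCCTA → Tm = 52°C (< 53°C)
First 17 bases: CGACACTAGGGGCCTAA → Tm = 54°C (≥ 53°C)
Each additional base adds 2°C (A/T) or 4°C (G/C), so Tm is non-decreasing in n; n = 17 is the first length to reach 53°C.

n = 17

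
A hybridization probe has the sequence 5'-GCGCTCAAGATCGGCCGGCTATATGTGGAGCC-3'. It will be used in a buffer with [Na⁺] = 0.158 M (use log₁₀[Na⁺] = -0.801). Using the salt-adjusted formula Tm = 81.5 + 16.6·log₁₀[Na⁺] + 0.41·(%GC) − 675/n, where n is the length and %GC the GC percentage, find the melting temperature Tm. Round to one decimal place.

72.7°C

Length n = 32. Base counts: G=11, C=9, A=6, T=6
G+C = 20, so %GC = 20/32 × 100 = 62.5%
Salt term: 16.6 × (-0.801) = -13.297
GC term: 0.41 × 62.5 = 25.625; length term: −675/32 = −21.094
Tm = 81.5 + (-13.297) + 25.625 − 21.094 = 72.734 → 72.7°C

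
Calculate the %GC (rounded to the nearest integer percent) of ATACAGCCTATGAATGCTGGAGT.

43%

Base counts: A=7, G=6, T=6, C=4
G+C = 6 + 4 = 10 out of 23 bases
%GC = 10/23 × 100 = 43.48% ≈ 43%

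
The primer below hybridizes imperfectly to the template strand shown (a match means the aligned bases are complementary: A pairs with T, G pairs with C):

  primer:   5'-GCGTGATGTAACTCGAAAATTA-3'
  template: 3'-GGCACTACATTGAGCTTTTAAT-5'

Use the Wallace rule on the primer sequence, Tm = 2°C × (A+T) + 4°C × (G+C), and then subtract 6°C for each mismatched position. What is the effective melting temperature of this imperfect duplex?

Primer base counts: A=8, T=6, G=5, C=3 → A+T=14, G+C=8
Perfect-match Tm = 2(14) + 4(8) = 28 + 32 = 60°C
Mismatches (positions where the bases are not complementary): 1 (at position 1)
Effective Tm = 60 − 1×6 = 60 − 6 = 54°C

54°C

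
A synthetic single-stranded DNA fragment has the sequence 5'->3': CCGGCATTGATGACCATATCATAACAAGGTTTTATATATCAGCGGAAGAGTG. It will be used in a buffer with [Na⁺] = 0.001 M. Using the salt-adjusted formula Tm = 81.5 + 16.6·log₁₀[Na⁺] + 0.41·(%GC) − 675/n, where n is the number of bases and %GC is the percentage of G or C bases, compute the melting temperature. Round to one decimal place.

35.3°C

Length n = 52. Base counts: C=9, T=14, A=17, G=12
G+C = 21, so %GC = 21/52 × 100 = 40.385%
Salt term: 16.6 × (-3) = -49.8
GC term: 0.41 × 40.385 = 16.558; length term: −675/52 = −12.981
Tm = 81.5 + (-49.8) + 16.558 − 12.981 = 35.277 → 35.3°C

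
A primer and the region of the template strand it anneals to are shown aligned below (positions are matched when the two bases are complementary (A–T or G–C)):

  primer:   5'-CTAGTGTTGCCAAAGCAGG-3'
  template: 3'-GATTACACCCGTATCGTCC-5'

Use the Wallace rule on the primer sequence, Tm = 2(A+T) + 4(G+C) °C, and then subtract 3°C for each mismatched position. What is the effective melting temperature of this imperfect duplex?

Primer base counts: A=5, T=4, G=6, C=4 → A+T=9, G+C=10
Perfect-match Tm = 2(9) + 4(10) = 18 + 40 = 58°C
Mismatches (positions where the bases are not complementary): 4 (at positions 4, 8, 10, 13)
Effective Tm = 58 − 4×3 = 58 − 12 = 46°C

46°C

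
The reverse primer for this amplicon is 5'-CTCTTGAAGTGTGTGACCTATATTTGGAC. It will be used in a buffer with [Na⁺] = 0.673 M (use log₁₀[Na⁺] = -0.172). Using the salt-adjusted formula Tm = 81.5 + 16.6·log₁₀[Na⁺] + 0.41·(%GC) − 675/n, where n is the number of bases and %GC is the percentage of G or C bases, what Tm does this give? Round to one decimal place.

72.3°C

Length n = 29. Base counts: T=11, C=5, A=6, G=7
G+C = 12, so %GC = 12/29 × 100 = 41.379%
Salt term: 16.6 × (-0.172) = -2.855
GC term: 0.41 × 41.379 = 16.965; length term: −675/29 = −23.276
Tm = 81.5 + (-2.855) + 16.965 − 23.276 = 72.334 → 72.3°C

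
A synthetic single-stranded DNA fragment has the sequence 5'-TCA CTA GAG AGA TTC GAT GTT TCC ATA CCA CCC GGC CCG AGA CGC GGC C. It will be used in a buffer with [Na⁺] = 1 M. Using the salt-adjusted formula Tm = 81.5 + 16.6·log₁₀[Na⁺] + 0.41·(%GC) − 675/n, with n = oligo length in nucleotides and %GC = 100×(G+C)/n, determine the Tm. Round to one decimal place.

Length n = 49. Counting bases: A=11, G=12, C=17, T=9
G+C = 29, so %GC = 29/49 × 100 = 59.184%
Salt term: 16.6 × (0) = 0
GC term: 0.41 × 59.184 = 24.265; length term: −675/49 = −13.776
Tm = 81.5 + (0) + 24.265 − 13.776 = 91.989 → 92.0°C

92.0°C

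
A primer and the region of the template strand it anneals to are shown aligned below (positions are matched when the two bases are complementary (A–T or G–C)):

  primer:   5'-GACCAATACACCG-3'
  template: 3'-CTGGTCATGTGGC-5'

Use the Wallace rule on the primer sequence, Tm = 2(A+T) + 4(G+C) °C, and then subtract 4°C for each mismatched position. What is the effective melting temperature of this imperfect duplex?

Primer base counts: A=5, T=1, G=2, C=5 → A+T=6, G+C=7
Perfect-match Tm = 2(6) + 4(7) = 12 + 28 = 40°C
Mismatches (positions where the bases are not complementary): 1 (at position 6)
Effective Tm = 40 − 1×4 = 40 − 4 = 36°C

36°C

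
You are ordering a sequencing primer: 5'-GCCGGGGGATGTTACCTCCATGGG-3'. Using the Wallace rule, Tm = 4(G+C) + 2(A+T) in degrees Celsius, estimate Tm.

Scanning the sequence gives C=6, A=3, T=5, G=10.
A+T = 8, G+C = 16
Tm = 2(8) + 4(16) = 16 + 64 = 80°C

80°C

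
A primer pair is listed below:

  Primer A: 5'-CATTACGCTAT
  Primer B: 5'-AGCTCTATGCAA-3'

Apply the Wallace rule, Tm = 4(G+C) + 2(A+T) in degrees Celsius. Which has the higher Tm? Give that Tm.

Primer B, 34°C

Primer A: A+T=7, G+C=4 → Tm = 2(7)+4(4) = 30°C
Primer B: A+T=7, G+C=5 → Tm = 2(7)+4(5) = 34°C
30°C vs 34°C → primer B is higher.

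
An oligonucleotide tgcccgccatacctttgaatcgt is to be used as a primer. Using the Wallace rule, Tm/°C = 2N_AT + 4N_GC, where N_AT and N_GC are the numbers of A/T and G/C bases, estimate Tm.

70°C

Scanning the sequence gives G=4, T=7, C=8, A=4.
A+T = 11, G+C = 12
Tm = 2(11) + 4(12) = 22 + 48 = 70°C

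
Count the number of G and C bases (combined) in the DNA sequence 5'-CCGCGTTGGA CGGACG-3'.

12

Scanning the sequence gives T=2, A=2, G=7, C=5.
G+C = 7 + 5 = 12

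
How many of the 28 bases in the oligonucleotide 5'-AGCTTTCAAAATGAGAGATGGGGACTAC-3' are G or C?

Counting bases: C=4, A=10, G=8, T=6
G+C = 8 + 4 = 12

12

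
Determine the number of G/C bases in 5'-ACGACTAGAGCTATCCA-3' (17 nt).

8

Base counts: G=3, T=3, C=5, A=6
Total G or C: 3 + 5 = 8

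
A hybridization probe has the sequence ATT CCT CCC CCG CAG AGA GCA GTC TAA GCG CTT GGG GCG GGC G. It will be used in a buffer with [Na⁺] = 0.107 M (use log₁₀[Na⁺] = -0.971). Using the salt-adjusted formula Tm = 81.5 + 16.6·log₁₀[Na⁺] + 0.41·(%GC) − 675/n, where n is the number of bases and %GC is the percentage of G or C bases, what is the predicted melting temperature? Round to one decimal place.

77.3°C

Length n = 43. Counting bases: A=7, C=14, T=7, G=15
G+C = 29, so %GC = 29/43 × 100 = 67.442%
Salt term: 16.6 × (-0.971) = -16.119
GC term: 0.41 × 67.442 = 27.651; length term: −675/43 = −15.698
Tm = 81.5 + (-16.119) + 27.651 − 15.698 = 77.334 → 77.3°C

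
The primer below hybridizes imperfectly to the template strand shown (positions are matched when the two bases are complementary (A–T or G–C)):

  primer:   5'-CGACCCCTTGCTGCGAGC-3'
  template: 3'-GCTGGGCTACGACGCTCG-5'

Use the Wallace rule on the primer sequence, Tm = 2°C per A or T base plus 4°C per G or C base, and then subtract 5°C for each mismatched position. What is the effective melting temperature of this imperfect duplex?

Primer base counts: A=2, T=3, G=5, C=8 → A+T=5, G+C=13
Perfect-match Tm = 2(5) + 4(13) = 10 + 52 = 62°C
Mismatches (positions where the bases are not complementary): 2 (at positions 7, 8)
Effective Tm = 62 − 2×5 = 62 − 10 = 52°C

52°C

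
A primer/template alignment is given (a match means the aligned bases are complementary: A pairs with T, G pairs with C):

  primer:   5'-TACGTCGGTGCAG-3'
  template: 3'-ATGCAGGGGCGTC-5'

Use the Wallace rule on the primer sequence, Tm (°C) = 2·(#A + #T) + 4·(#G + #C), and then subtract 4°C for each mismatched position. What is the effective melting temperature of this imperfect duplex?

30°C

Primer base counts: A=2, T=3, G=5, C=3 → A+T=5, G+C=8
Perfect-match Tm = 2(5) + 4(8) = 10 + 32 = 42°C
Mismatches (positions where the bases are not complementary): 3 (at positions 7, 8, 9)
Effective Tm = 42 − 3×4 = 42 − 12 = 30°C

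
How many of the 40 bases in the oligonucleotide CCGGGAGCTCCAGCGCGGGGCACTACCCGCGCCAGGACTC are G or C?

Scanning the sequence gives G=14, T=3, C=17, A=6.
Total G or C: 14 + 17 = 31

31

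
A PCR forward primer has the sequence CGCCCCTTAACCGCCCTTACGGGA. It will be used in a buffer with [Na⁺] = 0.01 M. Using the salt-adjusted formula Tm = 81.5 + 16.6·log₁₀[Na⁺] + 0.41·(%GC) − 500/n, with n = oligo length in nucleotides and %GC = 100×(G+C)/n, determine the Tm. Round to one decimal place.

54.8°C

Length n = 24. Scanning the sequence gives G=5, A=4, T=4, C=11.
G+C = 16, so %GC = 16/24 × 100 = 66.667%
Salt term: 16.6 × (-2) = -33.2
GC term: 0.41 × 66.667 = 27.333; length term: −500/24 = −20.833
Tm = 81.5 + (-33.2) + 27.333 − 20.833 = 54.8 → 54.8°C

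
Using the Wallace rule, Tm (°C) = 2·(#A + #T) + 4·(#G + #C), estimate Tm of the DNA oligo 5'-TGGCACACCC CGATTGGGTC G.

Counting bases: C=7, G=7, T=4, A=3
A+T = 7, G+C = 14
Tm = 4·14 + 2·7 = 56 + 14 = 70°C

70°C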